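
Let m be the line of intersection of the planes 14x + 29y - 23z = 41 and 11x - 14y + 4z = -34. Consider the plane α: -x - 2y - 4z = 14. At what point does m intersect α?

(-2, 0, -3)

Direction of m: (14, 29, -23) × (11, -14, 4) = (-206, -309, -515).
A point on m: solving the two plane equations with x = -6 gives (-6, -6, -13).
Substitute r = (-6, -6, -13) + t(-206, -309, -515) into the plane: 70 + 2884t = 14, so t = -2/103.
Intersection: (-6, -6, -13) + (-2/103)·(-206, -309, -515) = (-2, 0, -3).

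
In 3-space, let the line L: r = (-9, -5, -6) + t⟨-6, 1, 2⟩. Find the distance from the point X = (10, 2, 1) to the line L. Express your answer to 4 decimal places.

Taking (-9, -5, -6) on L with direction v = (-6, 1, 2): w = X − (-9, -5, -6) = (19, 7, 7), and w × v = (7, -80, 61).
Distance = |w × v| / |v| = √10170 / √41 ≈ 15.7496.

15.7496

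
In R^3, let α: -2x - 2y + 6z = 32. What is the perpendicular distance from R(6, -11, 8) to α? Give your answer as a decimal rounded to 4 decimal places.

3.9196

n·R − d = (-2)·(6) + (-2)·(-11) + (6)·(8) − 32 = 26; |n| = √44.
Distance = |26| / √44 = 26/√44 ≈ 3.9196.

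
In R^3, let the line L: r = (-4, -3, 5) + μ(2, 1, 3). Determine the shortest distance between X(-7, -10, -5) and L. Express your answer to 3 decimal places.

Taking (-4, -3, 5) on L with direction v = (2, 1, 3): w = X − (-4, -3, 5) = (-3, -7, -10), and w × v = (-11, -11, 11).
Distance = |w × v| / |v| = √363 / √14 ≈ 5.092.

5.092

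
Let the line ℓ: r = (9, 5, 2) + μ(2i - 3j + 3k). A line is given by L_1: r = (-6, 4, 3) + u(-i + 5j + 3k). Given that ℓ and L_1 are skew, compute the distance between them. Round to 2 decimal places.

Common perpendicular direction n = (2, -3, 3) × (-1, 5, 3) = (-24, -9, 7).
With w = (-6, 4, 3) − (9, 5, 2) = (-15, -1, 1), w · n = 376.
Distance = |w · n| / |n| = |376| / √706 ≈ 14.15.

14.15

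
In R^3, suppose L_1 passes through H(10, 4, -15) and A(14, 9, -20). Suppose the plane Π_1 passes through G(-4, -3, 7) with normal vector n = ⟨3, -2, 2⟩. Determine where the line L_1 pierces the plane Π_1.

A direction vector for L_1 is A − H = (4, 5, -5).
Π_1: n·r = n·G gives 3x - 2y + 2z = 8.
Substitute r = (10, 4, -15) + t(4, 5, -5) into the plane: -8 + (-8)t = 8, so t = -2.
Intersection: (10, 4, -15) + (-2)·(4, 5, -5) = (2, -6, -5).

(2, -6, -5)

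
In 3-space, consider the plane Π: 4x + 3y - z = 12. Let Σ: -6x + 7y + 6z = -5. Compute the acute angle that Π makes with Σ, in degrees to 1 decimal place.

80.8

cos θ = |n₁·n₂| / (|n₁||n₂|) = |-9| / (√26 · √121).
θ = arccos(0.16046) ≈ 80.8°.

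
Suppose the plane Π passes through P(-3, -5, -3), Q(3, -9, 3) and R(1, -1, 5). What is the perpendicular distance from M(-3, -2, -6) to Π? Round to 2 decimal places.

PQ = (6, -4, 6), PR = (4, 4, 8); a normal to Π is PQ × PR = (-56, -24, 40).
Using P: Π has equation -56x - 24y + 40z = 168.
n·M − d = (-56)·(-3) + (-24)·(-2) + (40)·(-6) − 168 = -192; |n| = √5312.
Distance = |-192| / √5312 = 192/√5312 ≈ 2.63.

2.63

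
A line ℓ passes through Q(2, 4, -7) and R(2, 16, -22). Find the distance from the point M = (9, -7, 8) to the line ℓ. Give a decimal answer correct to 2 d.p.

A direction vector for ℓ is R − Q = (0, 12, -15).
Taking (2, 4, -7) on ℓ with direction v = (0, 12, -15): w = M − (2, 4, -7) = (7, -11, 15), and w × v = (-15, 105, 84).
Distance = |w × v| / |v| = √18306 / √369 ≈ 7.04.

7.04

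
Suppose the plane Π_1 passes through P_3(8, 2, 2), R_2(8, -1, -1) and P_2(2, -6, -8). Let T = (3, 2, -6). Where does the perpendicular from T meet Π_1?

(2, -1, -3)

P_3R_2 = (0, -3, -3), P_3P_2 = (-6, -8, -10); a normal to Π_1 is P_3R_2 × P_3P_2 = (6, 18, -18).
Using P_3: Π_1 has equation 6x + 18y - 18z = 48.
Foot = T − λn with λ = (n·T − d)/|n|² = (162 − 48)/684 = 1/6.
Foot = (3, 2, -6) − (1/6)·(6, 18, -18) = (2, -1, -3).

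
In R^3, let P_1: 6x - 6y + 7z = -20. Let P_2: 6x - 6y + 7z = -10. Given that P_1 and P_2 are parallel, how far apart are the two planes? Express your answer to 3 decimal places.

Same normal n = (6, -6, 7) with |n| = √121; distance = |-20 − (-10)| / |n| = 10/√121 ≈ 0.909.

0.909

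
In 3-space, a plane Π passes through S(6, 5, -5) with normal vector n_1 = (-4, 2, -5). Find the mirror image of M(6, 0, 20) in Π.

Π: n_1·r = n_1·S gives -4x + 2y - 5z = 11.
λ = (n·M − d)/|n|² = (-124 − 11)/45 = -3.
Reflection = M − 2λn = (6, 0, 20) − (-6)·(-4, 2, -5) = (-18, 12, -10).

(-18, 12, -10)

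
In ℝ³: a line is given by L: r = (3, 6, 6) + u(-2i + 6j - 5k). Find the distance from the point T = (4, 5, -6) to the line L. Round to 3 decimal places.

Taking (3, 6, 6) on L with direction v = (-2, 6, -5): w = T − (3, 6, 6) = (1, -1, -12), and w × v = (77, 29, 4).
Distance = |w × v| / |v| = √6786 / √65 ≈ 10.218.

10.218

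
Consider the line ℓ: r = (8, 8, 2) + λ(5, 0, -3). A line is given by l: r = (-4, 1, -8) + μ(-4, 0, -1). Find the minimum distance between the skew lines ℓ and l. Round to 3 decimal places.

7.000

Common perpendicular direction n = (5, 0, -3) × (-4, 0, -1) = (0, 17, 0).
With w = (-4, 1, -8) − (8, 8, 2) = (-12, -7, -10), w · n = -119.
Distance = |w · n| / |n| = |-119| / √289 ≈ 7.000.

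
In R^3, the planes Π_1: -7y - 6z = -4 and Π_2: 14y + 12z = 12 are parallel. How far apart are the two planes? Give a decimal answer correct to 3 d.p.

0.217

Rescale Π_2 by 1/(-2): -7y - 6z = -6. Then distance = |-4 − (-6)| / √85 ≈ 0.217.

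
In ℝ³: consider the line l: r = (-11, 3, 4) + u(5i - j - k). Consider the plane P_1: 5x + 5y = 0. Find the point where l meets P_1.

(-1, 1, 2)

Substitute r = (-11, 3, 4) + t(5, -1, -1) into the plane: -40 + 20t = 0, so t = 2.
Intersection: (-11, 3, 4) + 2·(5, -1, -1) = (-1, 1, 2).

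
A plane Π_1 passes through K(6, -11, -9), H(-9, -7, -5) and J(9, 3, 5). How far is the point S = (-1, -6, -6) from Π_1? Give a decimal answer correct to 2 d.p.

1.41

KH = (-15, 4, 4), KJ = (3, 14, 14); a normal to Π_1 is KH × KJ = (0, 222, -222).
Using K: Π_1 has equation 222y - 222z = -444.
n·S − d = (0)·(-1) + (222)·(-6) + (-222)·(-6) − (-444) = 444; |n| = √98568.
Distance = |444| / √98568 = 444/√98568 ≈ 1.41.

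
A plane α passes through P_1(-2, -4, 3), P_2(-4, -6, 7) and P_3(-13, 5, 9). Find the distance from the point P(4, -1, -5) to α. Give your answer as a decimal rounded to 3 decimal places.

0.912

P_1P_2 = (-2, -2, 4), P_1P_3 = (-11, 9, 6); a normal to α is P_1P_2 × P_1P_3 = (-48, -32, -40).
Using P_1: α has equation -48x - 32y - 40z = 104.
n·P − d = (-48)·(4) + (-32)·(-1) + (-40)·(-5) − 104 = -64; |n| = √4928.
Distance = |-64| / √4928 = 64/√4928 ≈ 0.912.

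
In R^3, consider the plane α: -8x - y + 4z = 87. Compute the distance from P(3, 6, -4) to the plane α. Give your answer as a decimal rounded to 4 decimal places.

n·P − d = (-8)·(3) + (-1)·(6) + (4)·(-4) − 87 = -133; |n| = √81.
Distance = |-133| / √81 = 133/√81 ≈ 14.7778.

14.7778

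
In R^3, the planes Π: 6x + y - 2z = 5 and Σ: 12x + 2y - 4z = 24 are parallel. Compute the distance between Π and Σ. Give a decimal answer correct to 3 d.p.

1.093

Rescale Σ by 1/2: 6x + y - 2z = 12. Then distance = |5 − 12| / √41 ≈ 1.093.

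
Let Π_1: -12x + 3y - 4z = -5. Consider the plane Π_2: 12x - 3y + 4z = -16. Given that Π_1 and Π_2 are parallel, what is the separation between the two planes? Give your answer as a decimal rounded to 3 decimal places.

1.615

Rescale Π_2 by 1/(-1): -12x + 3y - 4z = 16. Then distance = |-5 − 16| / √169 ≈ 1.615.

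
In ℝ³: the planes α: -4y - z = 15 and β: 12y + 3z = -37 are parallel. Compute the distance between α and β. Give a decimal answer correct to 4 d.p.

0.6468

Rescale β by 1/(-3): -4y - z = 37/3. Then distance = |15 − (37/3)| / √17 ≈ 0.6468.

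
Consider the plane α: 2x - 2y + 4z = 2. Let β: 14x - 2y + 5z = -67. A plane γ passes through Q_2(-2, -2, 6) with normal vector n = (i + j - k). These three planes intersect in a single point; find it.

γ: n·r = n·Q_2 gives x + y - z = -10.
Solving the 3×3 linear system 2x - 2y + 4z = 2, 14x - 2y + 5z = -67, x + y - z = -10 (e.g. by elimination or Cramer's rule, determinant = 20) gives (-6, -1, 3).

(-6, -1, 3)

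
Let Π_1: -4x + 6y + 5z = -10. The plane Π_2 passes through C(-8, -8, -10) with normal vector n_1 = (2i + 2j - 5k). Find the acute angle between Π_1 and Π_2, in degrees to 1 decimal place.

65.4

Π_2: n_1·r = n_1·C gives 2x + 2y - 5z = 18.
cos θ = |n₁·n₂| / (|n₁||n₂|) = |-21| / (√77 · √33).
θ = arccos(0.41660) ≈ 65.4°.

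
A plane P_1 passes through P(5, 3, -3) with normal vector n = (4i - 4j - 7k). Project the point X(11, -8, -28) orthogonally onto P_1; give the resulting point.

(-1, 4, -7)

P_1: n·r = n·P gives 4x - 4y - 7z = 29.
Foot = X − λn with λ = (n·X − d)/|n|² = (272 − 29)/81 = 3.
Foot = (11, -8, -28) − 3·(4, -4, -7) = (-1, 4, -7).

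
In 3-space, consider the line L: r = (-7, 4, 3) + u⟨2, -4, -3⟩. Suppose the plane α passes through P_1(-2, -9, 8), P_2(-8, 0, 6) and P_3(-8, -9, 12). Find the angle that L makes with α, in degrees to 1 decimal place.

P_1P_2 = (-6, 9, -2), P_1P_3 = (-6, 0, 4); a normal to α is P_1P_2 × P_1P_3 = (36, 36, 54).
Using P_1: α has equation 36x + 36y + 54z = 36.
sin θ = |n·v| / (|n||v|) = |-234| / (√5508 · √29) = 0.58549.
θ ≈ 35.8°.

35.8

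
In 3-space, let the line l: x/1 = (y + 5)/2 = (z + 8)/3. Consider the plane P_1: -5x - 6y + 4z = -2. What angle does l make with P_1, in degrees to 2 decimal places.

8.76

l has direction (1, 2, 3) through (0, -5, -8).
sin θ = |n·v| / (|n||v|) = |-5| / (√77 · √14) = 0.15229.
θ ≈ 8.76°.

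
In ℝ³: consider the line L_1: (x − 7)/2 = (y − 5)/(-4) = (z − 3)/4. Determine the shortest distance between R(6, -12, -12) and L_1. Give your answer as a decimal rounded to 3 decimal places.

L_1 has direction (2, -4, 4) through (7, 5, 3).
Taking (7, 5, 3) on L_1 with direction v = (2, -4, 4): w = R − (7, 5, 3) = (-1, -17, -15), and w × v = (-128, -26, 38).
Distance = |w × v| / |v| = √18504 / √36 ≈ 22.672.

22.672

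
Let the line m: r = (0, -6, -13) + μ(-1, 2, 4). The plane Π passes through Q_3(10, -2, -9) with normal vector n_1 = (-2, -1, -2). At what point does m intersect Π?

Π: n_1·r = n_1·Q_3 gives -2x - y - 2z = 0.
Substitute r = (0, -6, -13) + t(-1, 2, 4) into the plane: 32 + (-8)t = 0, so t = 4.
Intersection: (0, -6, -13) + 4·(-1, 2, 4) = (-4, 2, 3).

(-4, 2, 3)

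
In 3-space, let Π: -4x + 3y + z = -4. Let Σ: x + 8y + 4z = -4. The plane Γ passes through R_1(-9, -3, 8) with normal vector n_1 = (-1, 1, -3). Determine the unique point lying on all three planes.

(0, -3, 5)

Γ: n_1·r = n_1·R_1 gives -x + y - 3z = -18.
Solving the 3×3 linear system -4x + 3y + z = -4, x + 8y + 4z = -4, -x + y - 3z = -18 (e.g. by elimination or Cramer's rule, determinant = 118) gives (0, -3, 5).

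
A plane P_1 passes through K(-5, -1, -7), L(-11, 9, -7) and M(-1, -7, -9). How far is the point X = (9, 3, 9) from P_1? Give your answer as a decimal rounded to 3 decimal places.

16.565

KL = (-6, 10, 0), KM = (4, -6, -2); a normal to P_1 is KL × KM = (-20, -12, -4).
Using K: P_1 has equation -20x - 12y - 4z = 140.
n·X − d = (-20)·(9) + (-12)·(3) + (-4)·(9) − 140 = -392; |n| = √560.
Distance = |-392| / √560 = 392/√560 ≈ 16.565.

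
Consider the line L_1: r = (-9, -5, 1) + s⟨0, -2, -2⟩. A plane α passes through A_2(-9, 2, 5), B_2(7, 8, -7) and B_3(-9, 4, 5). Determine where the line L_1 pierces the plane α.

(-9, -1, 5)

A_2B_2 = (16, 6, -12), A_2B_3 = (0, 2, 0); a normal to α is A_2B_2 × A_2B_3 = (24, 0, 32).
Using A_2: α has equation 24x + 32z = -56.
Substitute r = (-9, -5, 1) + t(0, -2, -2) into the plane: -184 + (-64)t = -56, so t = -2.
Intersection: (-9, -5, 1) + (-2)·(0, -2, -2) = (-9, -1, 5).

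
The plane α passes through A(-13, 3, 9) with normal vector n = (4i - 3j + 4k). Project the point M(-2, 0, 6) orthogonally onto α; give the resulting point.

(-6, 3, 2)

α: n·r = n·A gives 4x - 3y + 4z = -25.
Foot = M − λn with λ = (n·M − d)/|n|² = (16 − (-25))/41 = 1.
Foot = (-2, 0, 6) − 1·(4, -3, 4) = (-6, 3, 2).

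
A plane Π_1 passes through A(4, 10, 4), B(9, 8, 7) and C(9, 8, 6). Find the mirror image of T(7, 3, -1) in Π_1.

(11, 13, -1)

AB = (5, -2, 3), AC = (5, -2, 2); a normal to Π_1 is AB × AC = (2, 5, 0).
Using A: Π_1 has equation 2x + 5y = 58.
λ = (n·T − d)/|n|² = (29 − 58)/29 = -1.
Reflection = T − 2λn = (7, 3, -1) − (-2)·(2, 5, 0) = (11, 13, -1).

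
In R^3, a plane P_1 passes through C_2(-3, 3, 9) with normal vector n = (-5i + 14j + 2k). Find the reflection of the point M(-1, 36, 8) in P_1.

(19, -20, 0)

P_1: n·r = n·C_2 gives -5x + 14y + 2z = 75.
λ = (n·M − d)/|n|² = (525 − 75)/225 = 2.
Reflection = M − 2λn = (-1, 36, 8) − 4·(-5, 14, 2) = (19, -20, 0).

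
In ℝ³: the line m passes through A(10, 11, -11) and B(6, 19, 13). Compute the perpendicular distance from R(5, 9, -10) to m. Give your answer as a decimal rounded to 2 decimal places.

A direction vector for m is B − A = (-4, 8, 24).
Taking (10, 11, -11) on m with direction v = (-4, 8, 24): w = R − (10, 11, -11) = (-5, -2, 1), and w × v = (-56, 116, -48).
Distance = |w × v| / |v| = √18896 / √656 ≈ 5.37.

5.37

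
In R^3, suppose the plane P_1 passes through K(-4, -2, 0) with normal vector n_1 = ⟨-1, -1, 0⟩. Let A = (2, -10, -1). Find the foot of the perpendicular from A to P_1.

P_1: n_1·r = n_1·K gives -x - y = 6.
Foot = A − λn with λ = (n·A − d)/|n|² = (8 − 6)/2 = 1.
Foot = (2, -10, -1) − 1·(-1, -1, 0) = (3, -9, -1).

(3, -9, -1)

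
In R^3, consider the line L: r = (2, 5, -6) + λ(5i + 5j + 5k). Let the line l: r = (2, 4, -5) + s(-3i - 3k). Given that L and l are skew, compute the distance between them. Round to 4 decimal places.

0.7071

Common perpendicular direction n = (5, 5, 5) × (-3, 0, -3) = (-15, 0, 15).
With w = (2, 4, -5) − (2, 5, -6) = (0, -1, 1), w · n = 15.
Distance = |w · n| / |n| = |15| / √450 ≈ 0.7071.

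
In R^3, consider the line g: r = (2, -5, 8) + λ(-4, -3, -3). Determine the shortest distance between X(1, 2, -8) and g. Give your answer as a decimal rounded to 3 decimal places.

Taking (2, -5, 8) on g with direction v = (-4, -3, -3): w = X − (2, -5, 8) = (-1, 7, -16), and w × v = (-69, 61, 31).
Distance = |w × v| / |v| = √9443 / √34 ≈ 16.665.

16.665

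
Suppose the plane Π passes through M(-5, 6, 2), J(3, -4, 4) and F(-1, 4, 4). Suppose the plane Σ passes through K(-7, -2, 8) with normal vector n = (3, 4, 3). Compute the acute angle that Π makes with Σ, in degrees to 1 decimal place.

MJ = (8, -10, 2), MF = (4, -2, 2); a normal to Π is MJ × MF = (-16, -8, 24).
Using M: Π has equation -16x - 8y + 24z = 80.
Σ: n·r = n·K gives 3x + 4y + 3z = -5.
cos θ = |n₁·n₂| / (|n₁||n₂|) = |-8| / (√896 · √34).
θ = arccos(0.04583) ≈ 87.4°.

87.4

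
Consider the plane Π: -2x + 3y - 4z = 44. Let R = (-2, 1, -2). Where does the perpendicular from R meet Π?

Foot = R − λn with λ = (n·R − d)/|n|² = (15 − 44)/29 = -1.
Foot = (-2, 1, -2) − (-1)·(-2, 3, -4) = (-4, 4, -6).

(-4, 4, -6)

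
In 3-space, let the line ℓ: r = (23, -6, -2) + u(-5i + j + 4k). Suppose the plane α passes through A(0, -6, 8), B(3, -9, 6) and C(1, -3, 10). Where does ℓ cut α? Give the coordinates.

(8, -3, 10)

AB = (3, -3, -2), AC = (1, 3, 2); a normal to α is AB × AC = (0, -8, 12).
Using A: α has equation -8y + 12z = 144.
Substitute r = (23, -6, -2) + t(-5, 1, 4) into the plane: 24 + 40t = 144, so t = 3.
Intersection: (23, -6, -2) + 3·(-5, 1, 4) = (8, -3, 10).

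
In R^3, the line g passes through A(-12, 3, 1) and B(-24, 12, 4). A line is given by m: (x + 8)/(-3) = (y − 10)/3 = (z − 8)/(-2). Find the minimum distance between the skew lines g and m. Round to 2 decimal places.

A direction vector for g is B − A = (-12, 9, 3).
m has direction (-3, 3, -2) through (-8, 10, 8).
Common perpendicular direction n = (-12, 9, 3) × (-3, 3, -2) = (-27, -33, -9).
With w = (-8, 10, 8) − (-12, 3, 1) = (4, 7, 7), w · n = -402.
Distance = |w · n| / |n| = |-402| / √1899 ≈ 9.22.

9.22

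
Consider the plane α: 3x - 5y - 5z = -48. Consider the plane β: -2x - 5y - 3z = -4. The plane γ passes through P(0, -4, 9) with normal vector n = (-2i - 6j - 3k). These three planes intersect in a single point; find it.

(-6, -1, 7)

γ: n·r = n·P gives -2x - 6y - 3z = -3.
Solving the 3×3 linear system 3x - 5y - 5z = -48, -2x - 5y - 3z = -4, -2x - 6y - 3z = -3 (e.g. by elimination or Cramer's rule, determinant = -19) gives (-6, -1, 7).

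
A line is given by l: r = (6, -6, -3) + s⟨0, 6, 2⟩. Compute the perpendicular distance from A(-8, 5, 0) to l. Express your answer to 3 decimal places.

14.014

Taking (6, -6, -3) on l with direction v = (0, 6, 2): w = A − (6, -6, -3) = (-14, 11, 3), and w × v = (4, 28, -84).
Distance = |w × v| / |v| = √7856 / √40 ≈ 14.014.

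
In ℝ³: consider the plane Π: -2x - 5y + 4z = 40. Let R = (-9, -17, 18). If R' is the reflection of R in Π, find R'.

(3, 13, -6)

λ = (n·R − d)/|n|² = (175 − 40)/45 = 3.
Reflection = R − 2λn = (-9, -17, 18) − 6·(-2, -5, 4) = (3, 13, -6).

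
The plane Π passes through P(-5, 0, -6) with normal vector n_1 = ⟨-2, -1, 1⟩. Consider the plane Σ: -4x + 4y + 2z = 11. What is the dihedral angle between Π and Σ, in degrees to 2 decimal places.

Π: n_1·r = n_1·P gives -2x - y + z = 4.
cos θ = |n₁·n₂| / (|n₁||n₂|) = |6| / (√6 · √36).
θ = arccos(0.40825) ≈ 65.91°.

65.91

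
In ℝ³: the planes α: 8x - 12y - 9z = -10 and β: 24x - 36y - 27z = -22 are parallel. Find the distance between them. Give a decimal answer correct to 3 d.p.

0.157

Rescale β by 1/3: 8x - 12y - 9z = -22/3. Then distance = |-10 − (-22/3)| / √289 ≈ 0.157.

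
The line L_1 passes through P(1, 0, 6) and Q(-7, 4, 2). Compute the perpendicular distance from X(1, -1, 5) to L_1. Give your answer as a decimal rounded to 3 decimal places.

A direction vector for L_1 is Q − P = (-8, 4, -4).
Taking (1, 0, 6) on L_1 with direction v = (-8, 4, -4): w = X − (1, 0, 6) = (0, -1, -1), and w × v = (8, 8, -8).
Distance = |w × v| / |v| = √192 / √96 ≈ 1.414.

1.414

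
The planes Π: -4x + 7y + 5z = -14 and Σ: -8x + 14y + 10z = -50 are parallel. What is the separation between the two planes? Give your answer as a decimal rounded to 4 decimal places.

Rescale Σ by 1/2: -4x + 7y + 5z = -25. Then distance = |-14 − (-25)| / √90 ≈ 1.1595.

1.1595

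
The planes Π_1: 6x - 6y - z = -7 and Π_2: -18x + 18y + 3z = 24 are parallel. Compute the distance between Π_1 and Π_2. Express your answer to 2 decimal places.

Rescale Π_2 by 1/(-3): 6x - 6y - z = -8. Then distance = |-7 − (-8)| / √73 ≈ 0.12.

0.12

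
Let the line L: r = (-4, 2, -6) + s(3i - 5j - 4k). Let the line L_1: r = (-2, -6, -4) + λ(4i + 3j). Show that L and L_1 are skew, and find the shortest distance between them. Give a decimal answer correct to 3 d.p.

5.961

Common perpendicular direction n = (3, -5, -4) × (4, 3, 0) = (12, -16, 29).
With w = (-2, -6, -4) − (-4, 2, -6) = (2, -8, 2), w · n = 210.
Since n ≠ 0 the lines are not parallel, and w · n = 210 ≠ 0 so they do not intersect; hence they are skew.
Distance = |w · n| / |n| = |210| / √1241 ≈ 5.961.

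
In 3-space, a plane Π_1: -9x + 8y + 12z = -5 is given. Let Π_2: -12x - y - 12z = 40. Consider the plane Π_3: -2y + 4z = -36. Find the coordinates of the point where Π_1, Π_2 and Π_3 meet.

Solving the 3×3 linear system -9x + 8y + 12z = -5, -12x - y - 12z = 40, -2y + 4z = -36 (e.g. by elimination or Cramer's rule, determinant = 924) gives (1, 8, -5).

(1, 8, -5)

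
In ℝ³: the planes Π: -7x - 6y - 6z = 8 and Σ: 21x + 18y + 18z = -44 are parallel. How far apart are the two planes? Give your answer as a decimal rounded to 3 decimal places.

Rescale Σ by 1/(-3): -7x - 6y - 6z = 44/3. Then distance = |8 − (44/3)| / √121 ≈ 0.606.

0.606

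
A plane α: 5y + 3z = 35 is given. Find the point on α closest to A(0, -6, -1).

Foot = A − λn with λ = (n·A − d)/|n|² = (-33 − 35)/34 = -2.
Foot = (0, -6, -1) − (-2)·(0, 5, 3) = (0, 4, 5).

(0, 4, 5)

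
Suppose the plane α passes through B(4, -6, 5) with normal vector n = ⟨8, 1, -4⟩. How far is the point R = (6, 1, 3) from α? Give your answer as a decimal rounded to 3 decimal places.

α: n·r = n·B gives 8x + y - 4z = 6.
n·R − d = (8)·(6) + (1)·(1) + (-4)·(3) − 6 = 31; |n| = √81.
Distance = |31| / √81 = 31/√81 ≈ 3.444.

3.444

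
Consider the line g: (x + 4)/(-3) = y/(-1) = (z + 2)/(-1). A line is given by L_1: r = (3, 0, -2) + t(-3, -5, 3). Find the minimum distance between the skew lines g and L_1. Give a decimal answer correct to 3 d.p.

g has direction (-3, -1, -1) through (-4, 0, -2).
Common perpendicular direction n = (-3, -1, -1) × (-3, -5, 3) = (-8, 12, 12).
With w = (3, 0, -2) − (-4, 0, -2) = (7, 0, 0), w · n = -56.
Distance = |w · n| / |n| = |-56| / √352 ≈ 2.985.

2.985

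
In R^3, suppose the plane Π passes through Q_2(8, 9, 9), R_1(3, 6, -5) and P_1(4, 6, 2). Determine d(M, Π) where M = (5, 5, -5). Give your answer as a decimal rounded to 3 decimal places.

Q_2R_1 = (-5, -3, -14), Q_2P_1 = (-4, -3, -7); a normal to Π is Q_2R_1 × Q_2P_1 = (-21, 21, 3).
Using Q_2: Π has equation -21x + 21y + 3z = 48.
n·M − d = (-21)·(5) + (21)·(5) + (3)·(-5) − 48 = -63; |n| = √891.
Distance = |-63| / √891 = 63/√891 ≈ 2.111.

2.111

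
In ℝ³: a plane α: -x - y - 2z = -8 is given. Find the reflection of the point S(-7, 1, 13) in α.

λ = (n·S − d)/|n|² = (-20 − (-8))/6 = -2.
Reflection = S − 2λn = (-7, 1, 13) − (-4)·(-1, -1, -2) = (-11, -3, 5).

(-11, -3, 5)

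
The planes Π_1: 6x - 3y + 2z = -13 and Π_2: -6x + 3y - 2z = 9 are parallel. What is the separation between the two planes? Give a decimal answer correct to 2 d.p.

0.57

Rescale Π_2 by 1/(-1): 6x - 3y + 2z = -9. Then distance = |-13 − (-9)| / √49 ≈ 0.57.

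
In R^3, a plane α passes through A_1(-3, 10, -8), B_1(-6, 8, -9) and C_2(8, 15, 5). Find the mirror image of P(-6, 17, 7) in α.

A_1B_1 = (-3, -2, -1), A_1C_2 = (11, 5, 13); a normal to α is A_1B_1 × A_1C_2 = (-21, 28, 7).
Using A_1: α has equation -21x + 28y + 7z = 287.
λ = (n·P − d)/|n|² = (651 − 287)/1274 = 2/7.
Reflection = P − 2λn = (-6, 17, 7) − (4/7)·(-21, 28, 7) = (6, 1, 3).

(6, 1, 3)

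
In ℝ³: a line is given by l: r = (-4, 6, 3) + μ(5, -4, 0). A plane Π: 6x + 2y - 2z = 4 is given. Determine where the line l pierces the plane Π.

(1, 2, 3)

Substitute r = (-4, 6, 3) + t(5, -4, 0) into the plane: -18 + 22t = 4, so t = 1.
Intersection: (-4, 6, 3) + 1·(5, -4, 0) = (1, 2, 3).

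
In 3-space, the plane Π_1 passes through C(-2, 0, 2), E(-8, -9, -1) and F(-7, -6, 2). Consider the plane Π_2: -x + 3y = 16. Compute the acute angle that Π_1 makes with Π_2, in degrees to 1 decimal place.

37.5

CE = (-6, -9, -3), CF = (-5, -6, 0); a normal to Π_1 is CE × CF = (-18, 15, -9).
Using C: Π_1 has equation -18x + 15y - 9z = 18.
cos θ = |n₁·n₂| / (|n₁||n₂|) = |63| / (√630 · √10).
θ = arccos(0.79373) ≈ 37.5°.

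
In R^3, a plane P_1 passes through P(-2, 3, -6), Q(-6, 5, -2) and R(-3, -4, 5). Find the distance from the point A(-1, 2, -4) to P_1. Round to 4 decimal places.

0.9899

PQ = (-4, 2, 4), PR = (-1, -7, 11); a normal to P_1 is PQ × PR = (50, 40, 30).
Using P: P_1 has equation 50x + 40y + 30z = -160.
n·A − d = (50)·(-1) + (40)·(2) + (30)·(-4) − (-160) = 70; |n| = √5000.
Distance = |70| / √5000 = 70/√5000 ≈ 0.9899.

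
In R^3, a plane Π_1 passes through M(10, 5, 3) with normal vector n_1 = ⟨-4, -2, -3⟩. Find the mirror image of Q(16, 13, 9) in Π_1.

(0, 5, -3)

Π_1: n_1·r = n_1·M gives -4x - 2y - 3z = -59.
λ = (n·Q − d)/|n|² = (-117 − (-59))/29 = -2.
Reflection = Q − 2λn = (16, 13, 9) − (-4)·(-4, -2, -3) = (0, 5, -3).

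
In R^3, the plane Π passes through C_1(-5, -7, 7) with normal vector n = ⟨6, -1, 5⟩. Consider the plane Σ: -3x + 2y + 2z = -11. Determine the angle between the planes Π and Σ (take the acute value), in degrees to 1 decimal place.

Π: n·r = n·C_1 gives 6x - y + 5z = 12.
cos θ = |n₁·n₂| / (|n₁||n₂|) = |-10| / (√62 · √17).
θ = arccos(0.30802) ≈ 72.1°.

72.1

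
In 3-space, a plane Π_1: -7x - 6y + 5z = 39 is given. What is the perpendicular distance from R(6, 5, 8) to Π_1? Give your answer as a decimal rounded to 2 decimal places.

n·R − d = (-7)·(6) + (-6)·(5) + (5)·(8) − 39 = -71; |n| = √110.
Distance = |-71| / √110 = 71/√110 ≈ 6.77.

6.77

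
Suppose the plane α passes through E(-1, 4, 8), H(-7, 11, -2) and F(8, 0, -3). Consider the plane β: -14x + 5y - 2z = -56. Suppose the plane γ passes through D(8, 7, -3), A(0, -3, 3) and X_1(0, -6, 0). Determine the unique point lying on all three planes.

(5, 2, -2)

EH = (-6, 7, -10), EF = (9, -4, -11); a normal to α is EH × EF = (-117, -156, -39).
Using E: α has equation -117x - 156y - 39z = -819.
DA = (-8, -10, 6), DX_1 = (-8, -13, 3); a normal to γ is DA × DX_1 = (48, -24, 24).
Using D: γ has equation 48x - 24y + 24z = 144.
Solving the 3×3 linear system -117x - 156y - 39z = -819, -14x + 5y - 2z = -56, 48x - 24y + 24z = 144 (e.g. by elimination or Cramer's rule, determinant = -49608) gives (5, 2, -2).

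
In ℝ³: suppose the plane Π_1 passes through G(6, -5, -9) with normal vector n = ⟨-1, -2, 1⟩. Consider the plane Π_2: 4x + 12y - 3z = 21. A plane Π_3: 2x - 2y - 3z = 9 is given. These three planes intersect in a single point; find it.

(6, 0, 1)

Π_1: n·r = n·G gives -x - 2y + z = -5.
Solving the 3×3 linear system -x - 2y + z = -5, 4x + 12y - 3z = 21, 2x - 2y - 3z = 9 (e.g. by elimination or Cramer's rule, determinant = -2) gives (6, 0, 1).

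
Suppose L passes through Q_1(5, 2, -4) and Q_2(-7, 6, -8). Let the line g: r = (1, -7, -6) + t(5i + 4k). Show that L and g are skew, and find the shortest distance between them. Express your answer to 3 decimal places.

7.273

A direction vector for L is Q_2 − Q_1 = (-12, 4, -4).
Common perpendicular direction n = (-12, 4, -4) × (5, 0, 4) = (16, 28, -20).
With w = (1, -7, -6) − (5, 2, -4) = (-4, -9, -2), w · n = -276.
Since n ≠ 0 the lines are not parallel, and w · n = -276 ≠ 0 so they do not intersect; hence they are skew.
Distance = |w · n| / |n| = |-276| / √1440 ≈ 7.273.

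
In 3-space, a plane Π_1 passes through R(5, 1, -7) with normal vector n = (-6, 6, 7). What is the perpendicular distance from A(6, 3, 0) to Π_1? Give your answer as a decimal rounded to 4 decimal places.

5.0000

Π_1: n·r = n·R gives -6x + 6y + 7z = -73.
n·A − d = (-6)·(6) + (6)·(3) + (7)·(0) − (-73) = 55; |n| = √121.
Distance = |55| / √121 = 55/√121 ≈ 5.0000.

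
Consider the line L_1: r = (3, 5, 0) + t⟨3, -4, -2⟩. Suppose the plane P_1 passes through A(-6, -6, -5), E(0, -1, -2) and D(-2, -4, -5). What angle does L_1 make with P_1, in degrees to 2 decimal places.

36.47

AE = (6, 5, 3), AD = (4, 2, 0); a normal to P_1 is AE × AD = (-6, 12, -8).
Using A: P_1 has equation -6x + 12y - 8z = 4.
sin θ = |n·v| / (|n||v|) = |-50| / (√244 · √29) = 0.59440.
θ ≈ 36.47°.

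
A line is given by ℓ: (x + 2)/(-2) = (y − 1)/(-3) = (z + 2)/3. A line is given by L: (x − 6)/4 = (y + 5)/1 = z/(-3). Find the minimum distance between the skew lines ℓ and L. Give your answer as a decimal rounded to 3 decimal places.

ℓ has direction (-2, -3, 3) through (-2, 1, -2).
L has direction (4, 1, -3) through (6, -5, 0).
Common perpendicular direction n = (-2, -3, 3) × (4, 1, -3) = (6, 6, 10).
With w = (6, -5, 0) − (-2, 1, -2) = (8, -6, 2), w · n = 32.
Distance = |w · n| / |n| = |32| / √172 ≈ 2.440.

2.440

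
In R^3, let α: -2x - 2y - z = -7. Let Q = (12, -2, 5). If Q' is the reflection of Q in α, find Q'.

λ = (n·Q − d)/|n|² = (-25 − (-7))/9 = -2.
Reflection = Q − 2λn = (12, -2, 5) − (-4)·(-2, -2, -1) = (4, -10, 1).

(4, -10, 1)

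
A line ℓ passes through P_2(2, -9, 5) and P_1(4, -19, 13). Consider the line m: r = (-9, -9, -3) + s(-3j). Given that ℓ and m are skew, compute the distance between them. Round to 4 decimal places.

8.7313

A direction vector for ℓ is P_1 − P_2 = (2, -10, 8).
Common perpendicular direction n = (2, -10, 8) × (0, -3, 0) = (24, 0, -6).
With w = (-9, -9, -3) − (2, -9, 5) = (-11, 0, -8), w · n = -216.
Distance = |w · n| / |n| = |-216| / √612 ≈ 8.7313.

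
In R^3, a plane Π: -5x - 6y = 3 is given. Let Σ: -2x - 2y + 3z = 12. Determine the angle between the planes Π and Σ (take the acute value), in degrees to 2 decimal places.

46.91

cos θ = |n₁·n₂| / (|n₁||n₂|) = |22| / (√61 · √17).
θ = arccos(0.68318) ≈ 46.91°.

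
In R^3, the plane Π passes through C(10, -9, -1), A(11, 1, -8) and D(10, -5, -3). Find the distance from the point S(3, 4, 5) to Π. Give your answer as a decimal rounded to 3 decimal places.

0.655

CA = (1, 10, -7), CD = (0, 4, -2); a normal to Π is CA × CD = (8, 2, 4).
Using C: Π has equation 8x + 2y + 4z = 58.
n·S − d = (8)·(3) + (2)·(4) + (4)·(5) − 58 = -6; |n| = √84.
Distance = |-6| / √84 = 6/√84 ≈ 0.655.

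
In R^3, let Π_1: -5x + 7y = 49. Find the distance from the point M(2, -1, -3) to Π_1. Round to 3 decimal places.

7.672

n·M − d = (-5)·(2) + (7)·(-1) + (0)·(-3) − 49 = -66; |n| = √74.
Distance = |-66| / √74 = 66/√74 ≈ 7.672.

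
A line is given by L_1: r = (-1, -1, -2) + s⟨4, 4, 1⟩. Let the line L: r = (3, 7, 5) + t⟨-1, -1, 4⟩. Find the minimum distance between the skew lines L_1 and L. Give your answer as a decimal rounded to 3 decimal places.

2.828

Common perpendicular direction n = (4, 4, 1) × (-1, -1, 4) = (17, -17, 0).
With w = (3, 7, 5) − (-1, -1, -2) = (4, 8, 7), w · n = -68.
Distance = |w · n| / |n| = |-68| / √578 ≈ 2.828.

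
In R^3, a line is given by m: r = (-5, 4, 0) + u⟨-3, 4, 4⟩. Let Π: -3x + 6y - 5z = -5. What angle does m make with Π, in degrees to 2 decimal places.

sin θ = |n·v| / (|n||v|) = |13| / (√70 · √41) = 0.24266.
θ ≈ 14.04°.

14.04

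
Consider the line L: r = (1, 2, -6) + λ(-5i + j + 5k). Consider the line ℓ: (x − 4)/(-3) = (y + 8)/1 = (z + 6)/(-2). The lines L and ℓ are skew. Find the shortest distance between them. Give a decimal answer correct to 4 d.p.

8.7947

ℓ has direction (-3, 1, -2) through (4, -8, -6).
Common perpendicular direction n = (-5, 1, 5) × (-3, 1, -2) = (-7, -25, -2).
With w = (4, -8, -6) − (1, 2, -6) = (3, -10, 0), w · n = 229.
Distance = |w · n| / |n| = |229| / √678 ≈ 8.7947.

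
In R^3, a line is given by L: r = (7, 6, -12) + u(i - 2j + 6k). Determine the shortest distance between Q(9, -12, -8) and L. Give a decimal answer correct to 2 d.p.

Taking (7, 6, -12) on L with direction v = (1, -2, 6): w = Q − (7, 6, -12) = (2, -18, 4), and w × v = (-100, -8, 14).
Distance = |w × v| / |v| = √10260 / √41 ≈ 15.82.

15.82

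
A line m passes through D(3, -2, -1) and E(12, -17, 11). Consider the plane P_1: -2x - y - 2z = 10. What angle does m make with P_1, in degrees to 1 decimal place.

A direction vector for m is E − D = (9, -15, 12).
sin θ = |n·v| / (|n||v|) = |-27| / (√9 · √450) = 0.42426.
θ ≈ 25.1°.

25.1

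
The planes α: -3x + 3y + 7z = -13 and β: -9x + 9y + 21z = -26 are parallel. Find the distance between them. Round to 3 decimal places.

Rescale β by 1/3: -3x + 3y + 7z = -26/3. Then distance = |-13 − (-26/3)| / √67 ≈ 0.529.

0.529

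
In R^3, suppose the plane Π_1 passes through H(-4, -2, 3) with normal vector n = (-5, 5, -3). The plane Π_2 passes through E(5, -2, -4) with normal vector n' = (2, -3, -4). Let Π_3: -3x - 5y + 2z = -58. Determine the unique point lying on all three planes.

(8, 4, -7)

Π_1: n·r = n·H gives -5x + 5y - 3z = 1.
Π_2: n'·r = n'·E gives 2x - 3y - 4z = 32.
Solving the 3×3 linear system -5x + 5y - 3z = 1, 2x - 3y - 4z = 32, -3x - 5y + 2z = -58 (e.g. by elimination or Cramer's rule, determinant = 227) gives (8, 4, -7).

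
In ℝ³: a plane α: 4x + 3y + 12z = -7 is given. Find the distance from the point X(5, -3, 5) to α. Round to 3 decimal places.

n·X − d = (4)·(5) + (3)·(-3) + (12)·(5) − (-7) = 78; |n| = √169.
Distance = |78| / √169 = 78/√169 ≈ 6.000.

6.000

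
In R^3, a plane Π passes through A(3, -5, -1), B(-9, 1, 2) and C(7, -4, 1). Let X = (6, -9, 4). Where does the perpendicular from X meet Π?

(7, -5, 0)

AB = (-12, 6, 3), AC = (4, 1, 2); a normal to Π is AB × AC = (9, 36, -36).
Using A: Π has equation 9x + 36y - 36z = -117.
Foot = X − λn with λ = (n·X − d)/|n|² = (-414 − (-117))/2673 = -1/9.
Foot = (6, -9, 4) − (-1/9)·(9, 36, -36) = (7, -5, 0).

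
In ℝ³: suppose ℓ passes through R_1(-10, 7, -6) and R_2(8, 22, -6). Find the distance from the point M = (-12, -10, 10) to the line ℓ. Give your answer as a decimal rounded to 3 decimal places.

A direction vector for ℓ is R_2 − R_1 = (18, 15, 0).
Taking (-10, 7, -6) on ℓ with direction v = (18, 15, 0): w = M − (-10, 7, -6) = (-2, -17, 16), and w × v = (-240, 288, 276).
Distance = |w × v| / |v| = √216720 / √549 ≈ 19.868.

19.868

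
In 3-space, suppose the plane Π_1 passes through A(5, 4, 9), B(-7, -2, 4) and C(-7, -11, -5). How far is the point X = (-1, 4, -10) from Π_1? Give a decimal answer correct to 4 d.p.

13.7647

AB = (-12, -6, -5), AC = (-12, -15, -14); a normal to Π_1 is AB × AC = (9, -108, 108).
Using A: Π_1 has equation 9x - 108y + 108z = 585.
n·X − d = (9)·(-1) + (-108)·(4) + (108)·(-10) − 585 = -2106; |n| = √23409.
Distance = |-2106| / √23409 = 2106/√23409 ≈ 13.7647.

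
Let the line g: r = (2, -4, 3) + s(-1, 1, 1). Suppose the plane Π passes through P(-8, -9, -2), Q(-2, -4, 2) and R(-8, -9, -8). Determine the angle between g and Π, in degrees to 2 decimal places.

54.40

PQ = (6, 5, 4), PR = (0, 0, -6); a normal to Π is PQ × PR = (-30, 36, 0).
Using P: Π has equation -30x + 36y = -84.
sin θ = |n·v| / (|n||v|) = |66| / (√2196 · √3) = 0.81314.
θ ≈ 54.40°.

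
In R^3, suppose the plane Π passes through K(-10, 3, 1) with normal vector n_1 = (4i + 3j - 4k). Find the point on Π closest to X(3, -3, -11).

(-5, -9, -3)

Π: n_1·r = n_1·K gives 4x + 3y - 4z = -35.
Foot = X − λn with λ = (n·X − d)/|n|² = (47 − (-35))/41 = 2.
Foot = (3, -3, -11) − 2·(4, 3, -4) = (-5, -9, -3).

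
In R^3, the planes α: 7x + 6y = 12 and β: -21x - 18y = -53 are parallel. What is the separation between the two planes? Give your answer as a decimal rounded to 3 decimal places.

Rescale β by 1/(-3): 7x + 6y = 53/3. Then distance = |12 − (53/3)| / √85 ≈ 0.615.

0.615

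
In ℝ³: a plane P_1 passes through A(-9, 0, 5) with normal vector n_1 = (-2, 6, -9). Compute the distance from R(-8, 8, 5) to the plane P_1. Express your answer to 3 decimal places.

4.182

P_1: n_1·r = n_1·A gives -2x + 6y - 9z = -27.
n·R − d = (-2)·(-8) + (6)·(8) + (-9)·(5) − (-27) = 46; |n| = √121.
Distance = |46| / √121 = 46/√121 ≈ 4.182.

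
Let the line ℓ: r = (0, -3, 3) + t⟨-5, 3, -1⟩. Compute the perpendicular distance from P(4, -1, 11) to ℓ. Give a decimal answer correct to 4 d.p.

8.3768

Taking (0, -3, 3) on ℓ with direction v = (-5, 3, -1): w = P − (0, -3, 3) = (4, 2, 8), and w × v = (-26, -36, 22).
Distance = |w × v| / |v| = √2456 / √35 ≈ 8.3768.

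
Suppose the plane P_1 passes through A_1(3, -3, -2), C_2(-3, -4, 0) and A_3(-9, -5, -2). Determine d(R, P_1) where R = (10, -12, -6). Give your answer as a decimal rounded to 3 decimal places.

10.028

A_1C_2 = (-6, -1, 2), A_1A_3 = (-12, -2, 0); a normal to P_1 is A_1C_2 × A_1A_3 = (4, -24, 0).
Using A_1: P_1 has equation 4x - 24y = 84.
n·R − d = (4)·(10) + (-24)·(-12) + (0)·(-6) − 84 = 244; |n| = √592.
Distance = |244| / √592 = 244/√592 ≈ 10.028.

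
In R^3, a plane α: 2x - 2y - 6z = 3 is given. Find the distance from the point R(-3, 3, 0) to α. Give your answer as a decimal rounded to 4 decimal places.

2.2613

n·R − d = (2)·(-3) + (-2)·(3) + (-6)·(0) − 3 = -15; |n| = √44.
Distance = |-15| / √44 = 15/√44 ≈ 2.2613.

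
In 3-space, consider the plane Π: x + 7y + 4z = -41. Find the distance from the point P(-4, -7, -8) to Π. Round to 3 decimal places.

5.416

n·P − d = (1)·(-4) + (7)·(-7) + (4)·(-8) − (-41) = -44; |n| = √66.
Distance = |-44| / √66 = 44/√66 ≈ 5.416.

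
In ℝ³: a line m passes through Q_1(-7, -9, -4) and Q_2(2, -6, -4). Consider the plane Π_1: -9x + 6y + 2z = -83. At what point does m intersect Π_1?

A direction vector for m is Q_2 − Q_1 = (9, 3, 0).
Substitute r = (-7, -9, -4) + t(9, 3, 0) into the plane: 1 + (-63)t = -83, so t = 4/3.
Intersection: (-7, -9, -4) + (4/3)·(9, 3, 0) = (5, -5, -4).

(5, -5, -4)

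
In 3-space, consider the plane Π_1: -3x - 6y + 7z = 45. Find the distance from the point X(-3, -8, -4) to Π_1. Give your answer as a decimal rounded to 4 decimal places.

n·X − d = (-3)·(-3) + (-6)·(-8) + (7)·(-4) − 45 = -16; |n| = √94.
Distance = |-16| / √94 = 16/√94 ≈ 1.6503.

1.6503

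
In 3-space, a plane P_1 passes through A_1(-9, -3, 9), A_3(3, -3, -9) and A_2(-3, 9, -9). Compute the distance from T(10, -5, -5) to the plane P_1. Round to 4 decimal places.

A_1A_3 = (12, 0, -18), A_1A_2 = (6, 12, -18); a normal to P_1 is A_1A_3 × A_1A_2 = (216, 108, 144).
Using A_1: P_1 has equation 216x + 108y + 144z = -972.
n·T − d = (216)·(10) + (108)·(-5) + (144)·(-5) − (-972) = 1872; |n| = √79056.
Distance = |1872| / √79056 = 1872/√79056 ≈ 6.6579.

6.6579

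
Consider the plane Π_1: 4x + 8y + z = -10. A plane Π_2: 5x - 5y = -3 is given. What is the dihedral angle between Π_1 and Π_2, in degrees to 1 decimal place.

71.7

cos θ = |n₁·n₂| / (|n₁||n₂|) = |-20| / (√81 · √50).
θ = arccos(0.31427) ≈ 71.7°.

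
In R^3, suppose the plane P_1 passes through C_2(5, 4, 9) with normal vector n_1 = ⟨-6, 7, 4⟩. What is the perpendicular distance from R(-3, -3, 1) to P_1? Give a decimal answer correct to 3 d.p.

P_1: n_1·r = n_1·C_2 gives -6x + 7y + 4z = 34.
n·R − d = (-6)·(-3) + (7)·(-3) + (4)·(1) − 34 = -33; |n| = √101.
Distance = |-33| / √101 = 33/√101 ≈ 3.284.

3.284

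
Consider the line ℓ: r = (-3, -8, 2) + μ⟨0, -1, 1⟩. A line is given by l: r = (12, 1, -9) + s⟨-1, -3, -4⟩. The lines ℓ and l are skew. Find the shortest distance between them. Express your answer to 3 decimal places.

14.983

Common perpendicular direction n = (0, -1, 1) × (-1, -3, -4) = (7, -1, -1).
With w = (12, 1, -9) − (-3, -8, 2) = (15, 9, -11), w · n = 107.
Distance = |w · n| / |n| = |107| / √51 ≈ 14.983.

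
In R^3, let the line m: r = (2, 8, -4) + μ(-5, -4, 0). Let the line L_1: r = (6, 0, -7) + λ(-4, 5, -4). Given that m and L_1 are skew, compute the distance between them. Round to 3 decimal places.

Common perpendicular direction n = (-5, -4, 0) × (-4, 5, -4) = (16, -20, -41).
With w = (6, 0, -7) − (2, 8, -4) = (4, -8, -3), w · n = 347.
Distance = |w · n| / |n| = |347| / √2337 ≈ 7.178.

7.178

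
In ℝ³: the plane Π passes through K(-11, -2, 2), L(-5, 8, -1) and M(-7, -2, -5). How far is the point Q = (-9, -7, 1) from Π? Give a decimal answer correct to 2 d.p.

KL = (6, 10, -3), KM = (4, 0, -7); a normal to Π is KL × KM = (-70, 30, -40).
Using K: Π has equation -70x + 30y - 40z = 630.
n·Q − d = (-70)·(-9) + (30)·(-7) + (-40)·(1) − 630 = -250; |n| = √7400.
Distance = |-250| / √7400 = 250/√7400 ≈ 2.91.

2.91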